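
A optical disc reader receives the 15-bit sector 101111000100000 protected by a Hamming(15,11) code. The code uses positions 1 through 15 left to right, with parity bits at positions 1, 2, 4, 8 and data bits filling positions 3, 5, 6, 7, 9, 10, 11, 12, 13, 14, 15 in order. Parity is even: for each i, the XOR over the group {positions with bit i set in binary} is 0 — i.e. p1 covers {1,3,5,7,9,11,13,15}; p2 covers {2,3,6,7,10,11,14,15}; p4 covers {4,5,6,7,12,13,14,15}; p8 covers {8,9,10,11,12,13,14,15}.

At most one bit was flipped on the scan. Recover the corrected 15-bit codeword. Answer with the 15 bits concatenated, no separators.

s1 (pos 1,3,5,7,9,11,13,15): 1⊕1⊕1⊕0⊕0⊕0⊕0⊕0 = 1
s2 (pos 2,3,6,7,10,11,14,15): 0⊕1⊕1⊕0⊕1⊕0⊕0⊕0 = 1
s4 (pos 4,5,6,7,12,13,14,15): 1⊕1⊕1⊕0⊕0⊕0⊕0⊕0 = 1
s8 (pos 8,9,10,11,12,13,14,15): 0⊕0⊕1⊕0⊕0⊕0⊕0⊕0 = 1
Syndrome s8…s1 = 1111 → error at position 15.
Flip position 15: 101111000100000 → 101111000100001

101111000100001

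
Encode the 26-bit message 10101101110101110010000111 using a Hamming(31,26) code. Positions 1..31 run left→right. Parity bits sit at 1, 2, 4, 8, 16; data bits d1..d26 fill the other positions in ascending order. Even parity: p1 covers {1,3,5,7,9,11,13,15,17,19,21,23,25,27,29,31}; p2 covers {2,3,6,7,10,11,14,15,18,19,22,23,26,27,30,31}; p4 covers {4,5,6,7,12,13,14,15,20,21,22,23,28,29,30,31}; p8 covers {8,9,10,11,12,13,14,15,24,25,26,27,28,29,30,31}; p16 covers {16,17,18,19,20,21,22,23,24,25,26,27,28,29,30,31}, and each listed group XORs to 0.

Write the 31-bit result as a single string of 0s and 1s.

Place data at non-parity positions: p1 p2 1 p4 0 1 0 p8 1 1 0 1 1 1 0 p16 1 0 1 1 1 0 0 1 0 0 0 0 1 1 1
p1 (pos 1,3,5,7,9,11,13,15,17,19,21,23,25,27,29,31): XOR of data positions = 1⊕0⊕0⊕1⊕0⊕1⊕0⊕1⊕1⊕1⊕0⊕0⊕0⊕1⊕1 = 0
p2 (pos 2,3,6,7,10,11,14,15,18,19,22,23,26,27,30,31): XOR of data positions = 1⊕1⊕0⊕1⊕0⊕1⊕0⊕0⊕1⊕0⊕0⊕0⊕0⊕1⊕1 = 1
p4 (pos 4,5,6,7,12,13,14,15,20,21,22,23,28,29,30,31): XOR of data positions = 0⊕1⊕0⊕1⊕1⊕1⊕0⊕1⊕1⊕0⊕0⊕0⊕1⊕1⊕1 = 1
p8 (pos 8,9,10,11,12,13,14,15,24,25,26,27,28,29,30,31): XOR of data positions = 1⊕1⊕0⊕1⊕1⊕1⊕0⊕1⊕0⊕0⊕0⊕0⊕1⊕1⊕1 = 1
p16 (pos 16,17,18,19,20,21,22,23,24,25,26,27,28,29,30,31): XOR of data positions = 1⊕0⊕1⊕1⊕1⊕0⊕0⊕1⊕0⊕0⊕0⊕0⊕1⊕1⊕1 = 0
Codeword: 0111010111011100101110010000111

0111010111011100101110010000111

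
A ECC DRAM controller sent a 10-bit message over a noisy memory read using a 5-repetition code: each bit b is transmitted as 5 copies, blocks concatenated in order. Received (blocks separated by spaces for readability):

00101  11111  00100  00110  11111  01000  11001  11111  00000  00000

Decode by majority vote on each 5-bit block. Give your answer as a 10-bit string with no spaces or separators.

0100101100

Block 1 (00101): 2 ones → 0
Block 2 (11111): 5 ones → 1
Block 3 (00100): 1 one → 0
Block 4 (00110): 2 ones → 0
Block 5 (11111): 5 ones → 1
Block 6 (01000): 1 one → 0
Block 7 (11001): 3 ones → 1
Block 8 (11111): 5 ones → 1
Block 9 (00000): 0 ones → 0
Block 10 (00000): 0 ones → 0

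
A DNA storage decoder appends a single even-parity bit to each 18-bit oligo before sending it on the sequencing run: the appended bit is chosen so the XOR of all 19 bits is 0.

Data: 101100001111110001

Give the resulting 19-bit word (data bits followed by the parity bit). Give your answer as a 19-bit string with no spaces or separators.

1011000011111100010

XOR of the 18 data bits: 1⊕0⊕1⊕1⊕0⊕0⊕0⊕0⊕1⊕1⊕1⊕1⊕1⊕1⊕0⊕0⊕0⊕1 = 0
Parity bit = 0 (so all 19 bits XOR to 0).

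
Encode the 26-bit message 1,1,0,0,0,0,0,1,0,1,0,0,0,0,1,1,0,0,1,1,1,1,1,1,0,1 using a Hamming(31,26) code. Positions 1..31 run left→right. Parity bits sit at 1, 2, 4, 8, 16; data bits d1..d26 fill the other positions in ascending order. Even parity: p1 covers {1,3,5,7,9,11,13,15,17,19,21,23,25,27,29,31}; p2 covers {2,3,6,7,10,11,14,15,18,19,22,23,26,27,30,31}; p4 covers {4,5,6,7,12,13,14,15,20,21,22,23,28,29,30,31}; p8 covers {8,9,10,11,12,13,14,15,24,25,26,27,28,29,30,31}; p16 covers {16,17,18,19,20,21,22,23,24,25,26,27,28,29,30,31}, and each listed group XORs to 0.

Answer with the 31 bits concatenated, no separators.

1110100100010101000110011111101

Place data at non-parity positions: p1 p2 1 p4 1 0 0 p8 0 0 0 1 0 1 0 p16 0 0 0 1 1 0 0 1 1 1 1 1 1 0 1
p1 (pos 1,3,5,7,9,11,13,15,17,19,21,23,25,27,29,31): XOR of data positions = 1⊕1⊕0⊕0⊕0⊕0⊕0⊕0⊕0⊕1⊕0⊕1⊕1⊕1⊕1 = 1
p2 (pos 2,3,6,7,10,11,14,15,18,19,22,23,26,27,30,31): XOR of data positions = 1⊕0⊕0⊕0⊕0⊕1⊕0⊕0⊕0⊕0⊕0⊕1⊕1⊕0⊕1 = 1
p4 (pos 4,5,6,7,12,13,14,15,20,21,22,23,28,29,30,31): XOR of data positions = 1⊕0⊕0⊕1⊕0⊕1⊕0⊕1⊕1⊕0⊕0⊕1⊕1⊕0⊕1 = 0
p8 (pos 8,9,10,11,12,13,14,15,24,25,26,27,28,29,30,31): XOR of data positions = 0⊕0⊕0⊕1⊕0⊕1⊕0⊕1⊕1⊕1⊕1⊕1⊕1⊕0⊕1 = 1
p16 (pos 16,17,18,19,20,21,22,23,24,25,26,27,28,29,30,31): XOR of data positions = 0⊕0⊕0⊕1⊕1⊕0⊕0⊕1⊕1⊕1⊕1⊕1⊕1⊕0⊕1 = 1
Codeword: 1110100100010101000110011111101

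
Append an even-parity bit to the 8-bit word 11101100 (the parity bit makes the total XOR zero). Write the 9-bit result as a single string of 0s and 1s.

111011001

XOR of the 8 data bits: 1⊕1⊕1⊕0⊕1⊕1⊕0⊕0 = 1
Parity bit = 1 (so all 9 bits XOR to 0).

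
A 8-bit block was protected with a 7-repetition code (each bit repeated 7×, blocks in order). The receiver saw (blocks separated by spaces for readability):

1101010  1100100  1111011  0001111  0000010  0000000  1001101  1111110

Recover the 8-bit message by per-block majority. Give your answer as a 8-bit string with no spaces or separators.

Block 1 (1101010): 4 ones → 1
Block 2 (1100100): 3 ones → 0
Block 3 (1111011): 6 ones → 1
Block 4 (0001111): 4 ones → 1
Block 5 (0000010): 1 one → 0
Block 6 (0000000): 0 ones → 0
Block 7 (1001101): 4 ones → 1
Block 8 (1111110): 6 ones → 1

10110011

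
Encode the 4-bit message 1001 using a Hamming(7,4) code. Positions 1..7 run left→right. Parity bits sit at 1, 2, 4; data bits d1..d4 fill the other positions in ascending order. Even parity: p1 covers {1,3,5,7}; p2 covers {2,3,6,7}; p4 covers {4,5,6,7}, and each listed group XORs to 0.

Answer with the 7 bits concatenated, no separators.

0011001

Place data at non-parity positions: p1 p2 1 p4 0 0 1
p1 (pos 1,3,5,7): XOR of data positions = 1⊕0⊕1 = 0
p2 (pos 2,3,6,7): XOR of data positions = 1⊕0⊕1 = 0
p4 (pos 4,5,6,7): XOR of data positions = 0⊕0⊕1 = 1
Codeword: 0011001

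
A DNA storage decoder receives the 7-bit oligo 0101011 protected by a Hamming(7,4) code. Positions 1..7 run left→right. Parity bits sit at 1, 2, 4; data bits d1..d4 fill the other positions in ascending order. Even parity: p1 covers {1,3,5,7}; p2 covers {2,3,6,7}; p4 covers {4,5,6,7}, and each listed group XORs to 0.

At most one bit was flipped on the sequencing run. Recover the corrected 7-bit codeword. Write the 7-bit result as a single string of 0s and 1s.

0101010

s1 (pos 1,3,5,7): 0⊕0⊕0⊕1 = 1
s2 (pos 2,3,6,7): 1⊕0⊕1⊕1 = 1
s4 (pos 4,5,6,7): 1⊕0⊕1⊕1 = 1
Syndrome s4…s1 = 111 → error at position 7.
Flip position 7: 0101011 → 0101010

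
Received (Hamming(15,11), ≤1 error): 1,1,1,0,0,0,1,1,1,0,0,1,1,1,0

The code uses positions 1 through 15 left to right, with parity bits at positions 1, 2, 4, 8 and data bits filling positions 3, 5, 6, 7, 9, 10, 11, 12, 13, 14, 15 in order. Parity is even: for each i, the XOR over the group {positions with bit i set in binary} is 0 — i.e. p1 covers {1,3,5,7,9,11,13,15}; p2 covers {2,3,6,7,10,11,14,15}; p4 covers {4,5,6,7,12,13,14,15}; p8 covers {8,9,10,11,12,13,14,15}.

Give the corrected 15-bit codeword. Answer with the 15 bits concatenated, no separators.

111000110001110

s1 (pos 1,3,5,7,9,11,13,15): 1⊕1⊕0⊕1⊕1⊕0⊕1⊕0 = 1
s2 (pos 2,3,6,7,10,11,14,15): 1⊕1⊕0⊕1⊕0⊕0⊕1⊕0 = 0
s4 (pos 4,5,6,7,12,13,14,15): 0⊕0⊕0⊕1⊕1⊕1⊕1⊕0 = 0
s8 (pos 8,9,10,11,12,13,14,15): 1⊕1⊕0⊕0⊕1⊕1⊕1⊕0 = 1
Syndrome s8…s1 = 1001 → error at position 9.
Flip position 9: 111000111001110 → 111000110001110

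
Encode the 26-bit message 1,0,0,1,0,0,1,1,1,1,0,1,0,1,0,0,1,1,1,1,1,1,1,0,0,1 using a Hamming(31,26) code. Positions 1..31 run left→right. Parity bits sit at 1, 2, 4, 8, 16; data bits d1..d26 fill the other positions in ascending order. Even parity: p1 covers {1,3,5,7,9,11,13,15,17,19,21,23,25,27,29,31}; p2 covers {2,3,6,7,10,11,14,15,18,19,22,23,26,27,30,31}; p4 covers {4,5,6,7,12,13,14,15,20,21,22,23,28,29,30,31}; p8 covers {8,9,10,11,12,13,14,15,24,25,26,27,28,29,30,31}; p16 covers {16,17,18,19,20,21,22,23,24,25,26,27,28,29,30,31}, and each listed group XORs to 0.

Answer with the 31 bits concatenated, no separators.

Place data at non-parity positions: p1 p2 1 p4 0 0 1 p8 0 0 1 1 1 1 0 p16 1 0 1 0 0 1 1 1 1 1 1 1 0 0 1
p1 (pos 1,3,5,7,9,11,13,15,17,19,21,23,25,27,29,31): XOR of data positions = 1⊕0⊕1⊕0⊕1⊕1⊕0⊕1⊕1⊕0⊕1⊕1⊕1⊕0⊕1 = 0
p2 (pos 2,3,6,7,10,11,14,15,18,19,22,23,26,27,30,31): XOR of data positions = 1⊕0⊕1⊕0⊕1⊕1⊕0⊕0⊕1⊕1⊕1⊕1⊕1⊕0⊕1 = 0
p4 (pos 4,5,6,7,12,13,14,15,20,21,22,23,28,29,30,31): XOR of data positions = 0⊕0⊕1⊕1⊕1⊕1⊕0⊕0⊕0⊕1⊕1⊕1⊕0⊕0⊕1 = 0
p8 (pos 8,9,10,11,12,13,14,15,24,25,26,27,28,29,30,31): XOR of data positions = 0⊕0⊕1⊕1⊕1⊕1⊕0⊕1⊕1⊕1⊕1⊕1⊕0⊕0⊕1 = 0
p16 (pos 16,17,18,19,20,21,22,23,24,25,26,27,28,29,30,31): XOR of data positions = 1⊕0⊕1⊕0⊕0⊕1⊕1⊕1⊕1⊕1⊕1⊕1⊕0⊕0⊕1 = 0
Codeword: 0010001000111100101001111111001

0010001000111100101001111111001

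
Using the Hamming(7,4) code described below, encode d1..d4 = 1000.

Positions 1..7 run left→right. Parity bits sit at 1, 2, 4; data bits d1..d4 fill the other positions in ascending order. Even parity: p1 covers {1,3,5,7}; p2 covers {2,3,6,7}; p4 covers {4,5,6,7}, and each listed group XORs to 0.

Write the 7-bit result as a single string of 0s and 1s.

Place data at non-parity positions: p1 p2 1 p4 0 0 0
p1 (pos 1,3,5,7): XOR of data positions = 1⊕0⊕0 = 1
p2 (pos 2,3,6,7): XOR of data positions = 1⊕0⊕0 = 1
p4 (pos 4,5,6,7): XOR of data positions = 0⊕0⊕0 = 0
Codeword: 1110000

1110000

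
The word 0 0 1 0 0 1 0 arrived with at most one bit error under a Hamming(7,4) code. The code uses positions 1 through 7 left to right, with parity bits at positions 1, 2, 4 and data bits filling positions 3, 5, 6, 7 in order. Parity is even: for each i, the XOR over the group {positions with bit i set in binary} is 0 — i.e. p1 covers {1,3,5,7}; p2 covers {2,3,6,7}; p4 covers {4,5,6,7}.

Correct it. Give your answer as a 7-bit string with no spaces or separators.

s1 (pos 1,3,5,7): 0⊕1⊕0⊕0 = 1
s2 (pos 2,3,6,7): 0⊕1⊕1⊕0 = 0
s4 (pos 4,5,6,7): 0⊕0⊕1⊕0 = 1
Syndrome s4…s1 = 101 → error at position 5.
Flip position 5: 0010010 → 0010110

0010110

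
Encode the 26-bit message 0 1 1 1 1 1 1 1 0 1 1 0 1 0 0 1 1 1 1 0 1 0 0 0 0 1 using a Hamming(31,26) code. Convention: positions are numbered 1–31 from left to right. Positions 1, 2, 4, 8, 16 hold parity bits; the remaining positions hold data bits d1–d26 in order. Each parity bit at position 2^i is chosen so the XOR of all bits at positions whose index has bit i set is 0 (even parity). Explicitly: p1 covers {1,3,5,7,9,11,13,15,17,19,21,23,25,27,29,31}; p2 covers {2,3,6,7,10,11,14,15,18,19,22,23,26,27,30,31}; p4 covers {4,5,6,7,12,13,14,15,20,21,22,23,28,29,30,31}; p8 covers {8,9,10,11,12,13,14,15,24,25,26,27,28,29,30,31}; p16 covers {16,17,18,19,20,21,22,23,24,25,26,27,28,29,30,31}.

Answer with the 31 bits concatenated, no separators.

Place data at non-parity positions: p1 p2 0 p4 1 1 1 p8 1 1 1 1 0 1 1 p16 0 1 0 0 1 1 1 1 0 1 0 0 0 0 1
p1 (pos 1,3,5,7,9,11,13,15,17,19,21,23,25,27,29,31): XOR of data positions = 0⊕1⊕1⊕1⊕1⊕0⊕1⊕0⊕0⊕1⊕1⊕0⊕0⊕0⊕1 = 0
p2 (pos 2,3,6,7,10,11,14,15,18,19,22,23,26,27,30,31): XOR of data positions = 0⊕1⊕1⊕1⊕1⊕1⊕1⊕1⊕0⊕1⊕1⊕1⊕0⊕0⊕1 = 1
p4 (pos 4,5,6,7,12,13,14,15,20,21,22,23,28,29,30,31): XOR of data positions = 1⊕1⊕1⊕1⊕0⊕1⊕1⊕0⊕1⊕1⊕1⊕0⊕0⊕0⊕1 = 0
p8 (pos 8,9,10,11,12,13,14,15,24,25,26,27,28,29,30,31): XOR of data positions = 1⊕1⊕1⊕1⊕0⊕1⊕1⊕1⊕0⊕1⊕0⊕0⊕0⊕0⊕1 = 1
p16 (pos 16,17,18,19,20,21,22,23,24,25,26,27,28,29,30,31): XOR of data positions = 0⊕1⊕0⊕0⊕1⊕1⊕1⊕1⊕0⊕1⊕0⊕0⊕0⊕0⊕1 = 1
Codeword: 0100111111110111010011110100001

0100111111110111010011110100001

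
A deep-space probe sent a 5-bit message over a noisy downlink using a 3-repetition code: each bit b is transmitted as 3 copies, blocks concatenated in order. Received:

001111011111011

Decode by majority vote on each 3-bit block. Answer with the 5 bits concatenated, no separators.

01111

Block 1 (001): 1 one → 0
Block 2 (111): 3 ones → 1
Block 3 (011): 2 ones → 1
Block 4 (111): 3 ones → 1
Block 5 (011): 2 ones → 1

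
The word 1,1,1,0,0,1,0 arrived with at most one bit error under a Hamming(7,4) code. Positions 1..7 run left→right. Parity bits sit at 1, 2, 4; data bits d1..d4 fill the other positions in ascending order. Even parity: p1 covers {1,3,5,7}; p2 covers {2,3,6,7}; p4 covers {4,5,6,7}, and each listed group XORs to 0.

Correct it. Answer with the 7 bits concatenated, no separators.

s1 (pos 1,3,5,7): 1⊕1⊕0⊕0 = 0
s2 (pos 2,3,6,7): 1⊕1⊕1⊕0 = 1
s4 (pos 4,5,6,7): 0⊕0⊕1⊕0 = 1
Syndrome s4…s1 = 110 → error at position 6.
Flip position 6: 1110010 → 1110000

1110000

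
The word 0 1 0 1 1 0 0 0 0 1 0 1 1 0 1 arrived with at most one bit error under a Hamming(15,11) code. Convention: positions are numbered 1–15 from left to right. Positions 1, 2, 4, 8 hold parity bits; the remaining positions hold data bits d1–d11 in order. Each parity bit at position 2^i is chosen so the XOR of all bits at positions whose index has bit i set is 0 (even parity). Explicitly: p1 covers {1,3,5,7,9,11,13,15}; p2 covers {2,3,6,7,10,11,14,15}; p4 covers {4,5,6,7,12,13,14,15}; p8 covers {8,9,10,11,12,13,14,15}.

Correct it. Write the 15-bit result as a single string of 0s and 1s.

010110100101101

s1 (pos 1,3,5,7,9,11,13,15): 0⊕0⊕1⊕0⊕0⊕0⊕1⊕1 = 1
s2 (pos 2,3,6,7,10,11,14,15): 1⊕0⊕0⊕0⊕1⊕0⊕0⊕1 = 1
s4 (pos 4,5,6,7,12,13,14,15): 1⊕1⊕0⊕0⊕1⊕1⊕0⊕1 = 1
s8 (pos 8,9,10,11,12,13,14,15): 0⊕0⊕1⊕0⊕1⊕1⊕0⊕1 = 0
Syndrome s8…s1 = 0111 → error at position 7.
Flip position 7: 010110000101101 → 010110100101101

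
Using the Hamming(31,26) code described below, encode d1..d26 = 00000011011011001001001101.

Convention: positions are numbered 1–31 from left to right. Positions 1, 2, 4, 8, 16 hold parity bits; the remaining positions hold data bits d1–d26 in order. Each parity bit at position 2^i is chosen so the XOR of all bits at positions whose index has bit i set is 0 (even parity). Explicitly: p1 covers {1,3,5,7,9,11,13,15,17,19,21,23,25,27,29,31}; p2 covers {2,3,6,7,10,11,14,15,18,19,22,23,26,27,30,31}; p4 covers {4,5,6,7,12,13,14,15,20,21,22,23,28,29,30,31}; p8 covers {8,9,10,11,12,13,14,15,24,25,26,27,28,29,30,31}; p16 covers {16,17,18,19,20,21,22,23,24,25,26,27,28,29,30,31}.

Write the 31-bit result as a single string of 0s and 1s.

Place data at non-parity positions: p1 p2 0 p4 0 0 0 p8 0 0 1 1 0 1 1 p16 0 1 1 0 0 1 0 0 1 0 0 1 1 0 1
p1 (pos 1,3,5,7,9,11,13,15,17,19,21,23,25,27,29,31): XOR of data positions = 0⊕0⊕0⊕0⊕1⊕0⊕1⊕0⊕1⊕0⊕0⊕1⊕0⊕1⊕1 = 0
p2 (pos 2,3,6,7,10,11,14,15,18,19,22,23,26,27,30,31): XOR of data positions = 0⊕0⊕0⊕0⊕1⊕1⊕1⊕1⊕1⊕1⊕0⊕0⊕0⊕0⊕1 = 1
p4 (pos 4,5,6,7,12,13,14,15,20,21,22,23,28,29,30,31): XOR of data positions = 0⊕0⊕0⊕1⊕0⊕1⊕1⊕0⊕0⊕1⊕0⊕1⊕1⊕0⊕1 = 1
p8 (pos 8,9,10,11,12,13,14,15,24,25,26,27,28,29,30,31): XOR of data positions = 0⊕0⊕1⊕1⊕0⊕1⊕1⊕0⊕1⊕0⊕0⊕1⊕1⊕0⊕1 = 0
p16 (pos 16,17,18,19,20,21,22,23,24,25,26,27,28,29,30,31): XOR of data positions = 0⊕1⊕1⊕0⊕0⊕1⊕0⊕0⊕1⊕0⊕0⊕1⊕1⊕0⊕1 = 1
Codeword: 0101000000110111011001001001101

0101000000110111011001001001101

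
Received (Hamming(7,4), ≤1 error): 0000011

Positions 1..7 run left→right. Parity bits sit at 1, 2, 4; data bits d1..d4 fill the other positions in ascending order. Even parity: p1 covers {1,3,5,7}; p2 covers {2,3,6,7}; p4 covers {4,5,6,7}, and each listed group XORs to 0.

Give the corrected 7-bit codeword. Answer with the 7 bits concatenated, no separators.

1000011

s1 (pos 1,3,5,7): 0⊕0⊕0⊕1 = 1
s2 (pos 2,3,6,7): 0⊕0⊕1⊕1 = 0
s4 (pos 4,5,6,7): 0⊕0⊕1⊕1 = 0
Syndrome s4…s1 = 001 → error at position 1.
Flip position 1: 0000011 → 1000011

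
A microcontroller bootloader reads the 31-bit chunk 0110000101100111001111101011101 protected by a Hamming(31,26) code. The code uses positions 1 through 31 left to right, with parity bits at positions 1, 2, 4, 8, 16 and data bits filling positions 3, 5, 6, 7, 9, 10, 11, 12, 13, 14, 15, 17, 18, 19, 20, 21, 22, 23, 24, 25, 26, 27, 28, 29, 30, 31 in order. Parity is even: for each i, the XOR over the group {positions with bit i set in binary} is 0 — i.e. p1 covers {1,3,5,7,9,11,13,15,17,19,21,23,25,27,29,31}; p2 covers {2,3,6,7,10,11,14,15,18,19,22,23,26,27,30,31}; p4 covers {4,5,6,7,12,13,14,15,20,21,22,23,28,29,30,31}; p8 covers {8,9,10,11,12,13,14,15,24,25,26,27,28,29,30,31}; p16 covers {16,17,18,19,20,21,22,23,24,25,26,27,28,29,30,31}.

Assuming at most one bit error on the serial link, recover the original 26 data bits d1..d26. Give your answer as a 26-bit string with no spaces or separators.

10000110011001110101011101

s1 (pos 1,3,5,7,9,11,13,15,17,19,21,23,25,27,29,31): 0⊕1⊕0⊕0⊕0⊕1⊕0⊕1⊕0⊕1⊕1⊕1⊕1⊕1⊕1⊕1 = 0
s2 (pos 2,3,6,7,10,11,14,15,18,19,22,23,26,27,30,31): 1⊕1⊕0⊕0⊕1⊕1⊕1⊕1⊕0⊕1⊕1⊕1⊕0⊕1⊕0⊕1 = 1
s4 (pos 4,5,6,7,12,13,14,15,20,21,22,23,28,29,30,31): 0⊕0⊕0⊕0⊕0⊕0⊕1⊕1⊕1⊕1⊕1⊕1⊕1⊕1⊕0⊕1 = 1
s8 (pos 8,9,10,11,12,13,14,15,24,25,26,27,28,29,30,31): 1⊕0⊕1⊕1⊕0⊕0⊕1⊕1⊕0⊕1⊕0⊕1⊕1⊕1⊕0⊕1 = 0
s16 (pos 16,17,18,19,20,21,22,23,24,25,26,27,28,29,30,31): 1⊕0⊕0⊕1⊕1⊕1⊕1⊕1⊕0⊕1⊕0⊕1⊕1⊕1⊕0⊕1 = 1
Syndrome s16…s1 = 10110 → error at position 22.
Flip position 22: 0110000101100111001111101011101 → 0110000101100111001110101011101
Read data bits from positions 3,5,6,7,9,10,11,12,13,14,15,17,18,19,20,21,22,23,24,25,26,27,28,29,30,31: 10000110011001110101011101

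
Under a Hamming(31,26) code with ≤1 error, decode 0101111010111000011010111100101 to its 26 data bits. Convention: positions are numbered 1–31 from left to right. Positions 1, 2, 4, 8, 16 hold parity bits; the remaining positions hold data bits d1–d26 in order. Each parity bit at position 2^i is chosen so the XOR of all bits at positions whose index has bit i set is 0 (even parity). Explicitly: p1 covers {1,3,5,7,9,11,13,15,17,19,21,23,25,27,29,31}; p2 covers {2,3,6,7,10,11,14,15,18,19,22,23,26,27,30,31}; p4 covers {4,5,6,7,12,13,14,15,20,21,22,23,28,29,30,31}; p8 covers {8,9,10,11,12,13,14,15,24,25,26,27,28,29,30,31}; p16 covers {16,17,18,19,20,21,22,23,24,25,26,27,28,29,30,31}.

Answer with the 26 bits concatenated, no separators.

01111011100011010111110101

s1 (pos 1,3,5,7,9,11,13,15,17,19,21,23,25,27,29,31): 0⊕0⊕1⊕1⊕1⊕1⊕1⊕0⊕0⊕1⊕1⊕1⊕1⊕0⊕1⊕1 = 1
s2 (pos 2,3,6,7,10,11,14,15,18,19,22,23,26,27,30,31): 1⊕0⊕1⊕1⊕0⊕1⊕0⊕0⊕1⊕1⊕0⊕1⊕1⊕0⊕0⊕1 = 1
s4 (pos 4,5,6,7,12,13,14,15,20,21,22,23,28,29,30,31): 1⊕1⊕1⊕1⊕1⊕1⊕0⊕0⊕0⊕1⊕0⊕1⊕0⊕1⊕0⊕1 = 0
s8 (pos 8,9,10,11,12,13,14,15,24,25,26,27,28,29,30,31): 0⊕1⊕0⊕1⊕1⊕1⊕0⊕0⊕1⊕1⊕1⊕0⊕0⊕1⊕0⊕1 = 1
s16 (pos 16,17,18,19,20,21,22,23,24,25,26,27,28,29,30,31): 0⊕0⊕1⊕1⊕0⊕1⊕0⊕1⊕1⊕1⊕1⊕0⊕0⊕1⊕0⊕1 = 1
Syndrome s16…s1 = 11011 → error at position 27.
Flip position 27: 0101111010111000011010111100101 → 0101111010111000011010111110101
Read data bits from positions 3,5,6,7,9,10,11,12,13,14,15,17,18,19,20,21,22,23,24,25,26,27,28,29,30,31: 01111011100011010111110101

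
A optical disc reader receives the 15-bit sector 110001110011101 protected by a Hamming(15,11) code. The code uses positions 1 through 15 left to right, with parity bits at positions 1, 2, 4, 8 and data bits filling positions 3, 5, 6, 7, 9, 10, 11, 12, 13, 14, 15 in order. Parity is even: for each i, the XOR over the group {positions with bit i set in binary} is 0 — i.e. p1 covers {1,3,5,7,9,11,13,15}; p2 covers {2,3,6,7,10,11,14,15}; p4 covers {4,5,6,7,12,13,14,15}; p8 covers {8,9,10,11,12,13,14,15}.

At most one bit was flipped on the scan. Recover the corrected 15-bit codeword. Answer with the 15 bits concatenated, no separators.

s1 (pos 1,3,5,7,9,11,13,15): 1⊕0⊕0⊕1⊕0⊕1⊕1⊕1 = 1
s2 (pos 2,3,6,7,10,11,14,15): 1⊕0⊕1⊕1⊕0⊕1⊕0⊕1 = 1
s4 (pos 4,5,6,7,12,13,14,15): 0⊕0⊕1⊕1⊕1⊕1⊕0⊕1 = 1
s8 (pos 8,9,10,11,12,13,14,15): 1⊕0⊕0⊕1⊕1⊕1⊕0⊕1 = 1
Syndrome s8…s1 = 1111 → error at position 15.
Flip position 15: 110001110011101 → 110001110011100

110001110011100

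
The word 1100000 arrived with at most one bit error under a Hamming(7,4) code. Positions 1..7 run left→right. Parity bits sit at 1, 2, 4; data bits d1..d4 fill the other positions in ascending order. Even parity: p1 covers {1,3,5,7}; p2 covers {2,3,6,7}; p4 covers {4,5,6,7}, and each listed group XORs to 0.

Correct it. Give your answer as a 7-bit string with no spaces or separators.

1110000

s1 (pos 1,3,5,7): 1⊕0⊕0⊕0 = 1
s2 (pos 2,3,6,7): 1⊕0⊕0⊕0 = 1
s4 (pos 4,5,6,7): 0⊕0⊕0⊕0 = 0
Syndrome s4…s1 = 011 → error at position 3.
Flip position 3: 1100000 → 1110000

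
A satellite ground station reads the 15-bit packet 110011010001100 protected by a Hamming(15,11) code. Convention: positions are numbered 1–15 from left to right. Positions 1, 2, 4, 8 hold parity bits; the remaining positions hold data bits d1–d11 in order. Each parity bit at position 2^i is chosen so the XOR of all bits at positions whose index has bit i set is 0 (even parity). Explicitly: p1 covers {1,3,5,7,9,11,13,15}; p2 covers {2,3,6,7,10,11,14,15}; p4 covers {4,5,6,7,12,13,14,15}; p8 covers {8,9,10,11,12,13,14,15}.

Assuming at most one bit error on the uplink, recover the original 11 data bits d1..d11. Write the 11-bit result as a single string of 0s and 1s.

s1 (pos 1,3,5,7,9,11,13,15): 1⊕0⊕1⊕0⊕0⊕0⊕1⊕0 = 1
s2 (pos 2,3,6,7,10,11,14,15): 1⊕0⊕1⊕0⊕0⊕0⊕0⊕0 = 0
s4 (pos 4,5,6,7,12,13,14,15): 0⊕1⊕1⊕0⊕1⊕1⊕0⊕0 = 0
s8 (pos 8,9,10,11,12,13,14,15): 1⊕0⊕0⊕0⊕1⊕1⊕0⊕0 = 1
Syndrome s8…s1 = 1001 → error at position 9.
Flip position 9: 110011010001100 → 110011011001100
Read data bits from positions 3,5,6,7,9,10,11,12,13,14,15: 01101001100

01101001100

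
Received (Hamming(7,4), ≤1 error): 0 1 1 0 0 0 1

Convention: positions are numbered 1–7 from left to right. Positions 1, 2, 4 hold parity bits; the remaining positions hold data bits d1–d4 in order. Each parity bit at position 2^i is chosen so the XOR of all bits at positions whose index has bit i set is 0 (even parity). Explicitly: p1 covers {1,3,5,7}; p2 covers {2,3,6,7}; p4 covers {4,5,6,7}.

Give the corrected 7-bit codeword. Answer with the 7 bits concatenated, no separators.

s1 (pos 1,3,5,7): 0⊕1⊕0⊕1 = 0
s2 (pos 2,3,6,7): 1⊕1⊕0⊕1 = 1
s4 (pos 4,5,6,7): 0⊕0⊕0⊕1 = 1
Syndrome s4…s1 = 110 → error at position 6.
Flip position 6: 0110001 → 0110011

0110011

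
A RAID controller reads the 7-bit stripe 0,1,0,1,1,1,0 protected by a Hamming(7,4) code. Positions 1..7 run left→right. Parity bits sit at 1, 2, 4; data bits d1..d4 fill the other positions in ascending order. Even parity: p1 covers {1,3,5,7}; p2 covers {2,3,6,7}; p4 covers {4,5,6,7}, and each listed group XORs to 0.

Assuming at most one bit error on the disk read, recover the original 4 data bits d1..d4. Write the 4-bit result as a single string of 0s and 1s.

s1 (pos 1,3,5,7): 0⊕0⊕1⊕0 = 1
s2 (pos 2,3,6,7): 1⊕0⊕1⊕0 = 0
s4 (pos 4,5,6,7): 1⊕1⊕1⊕0 = 1
Syndrome s4…s1 = 101 → error at position 5.
Flip position 5: 0101110 → 0101010
Read data bits from positions 3,5,6,7: 0010

0010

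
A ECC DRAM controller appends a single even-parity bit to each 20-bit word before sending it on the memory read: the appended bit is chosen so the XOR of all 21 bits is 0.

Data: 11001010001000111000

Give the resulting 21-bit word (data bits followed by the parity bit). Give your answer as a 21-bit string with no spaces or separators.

XOR of the 20 data bits: 1⊕1⊕0⊕0⊕1⊕0⊕1⊕0⊕0⊕0⊕1⊕0⊕0⊕0⊕1⊕1⊕1⊕0⊕0⊕0 = 0
Parity bit = 0 (so all 21 bits XOR to 0).

110010100010001110000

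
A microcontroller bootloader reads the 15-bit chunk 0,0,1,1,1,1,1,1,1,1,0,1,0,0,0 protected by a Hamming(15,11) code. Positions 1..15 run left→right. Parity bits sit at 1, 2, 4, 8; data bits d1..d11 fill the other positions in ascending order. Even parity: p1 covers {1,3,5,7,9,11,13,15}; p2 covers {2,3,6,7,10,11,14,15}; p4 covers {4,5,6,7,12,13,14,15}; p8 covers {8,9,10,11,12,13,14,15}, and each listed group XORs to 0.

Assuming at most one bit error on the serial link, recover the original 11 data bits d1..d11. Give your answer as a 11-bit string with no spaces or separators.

11111101000

s1 (pos 1,3,5,7,9,11,13,15): 0⊕1⊕1⊕1⊕1⊕0⊕0⊕0 = 0
s2 (pos 2,3,6,7,10,11,14,15): 0⊕1⊕1⊕1⊕1⊕0⊕0⊕0 = 0
s4 (pos 4,5,6,7,12,13,14,15): 1⊕1⊕1⊕1⊕1⊕0⊕0⊕0 = 1
s8 (pos 8,9,10,11,12,13,14,15): 1⊕1⊕1⊕0⊕1⊕0⊕0⊕0 = 0
Syndrome s8…s1 = 0100 → error at position 4.
Flip position 4: 001111111101000 → 001011111101000
Read data bits from positions 3,5,6,7,9,10,11,12,13,14,15: 11111101000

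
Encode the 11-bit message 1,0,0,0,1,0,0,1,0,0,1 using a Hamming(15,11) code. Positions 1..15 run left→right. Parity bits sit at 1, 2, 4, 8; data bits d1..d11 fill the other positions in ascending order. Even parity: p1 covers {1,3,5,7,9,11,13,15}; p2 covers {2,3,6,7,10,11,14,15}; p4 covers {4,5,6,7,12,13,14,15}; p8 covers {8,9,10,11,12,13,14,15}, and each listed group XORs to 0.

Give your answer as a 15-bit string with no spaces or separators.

Place data at non-parity positions: p1 p2 1 p4 0 0 0 p8 1 0 0 1 0 0 1
p1 (pos 1,3,5,7,9,11,13,15): XOR of data positions = 1⊕0⊕0⊕1⊕0⊕0⊕1 = 1
p2 (pos 2,3,6,7,10,11,14,15): XOR of data positions = 1⊕0⊕0⊕0⊕0⊕0⊕1 = 0
p4 (pos 4,5,6,7,12,13,14,15): XOR of data positions = 0⊕0⊕0⊕1⊕0⊕0⊕1 = 0
p8 (pos 8,9,10,11,12,13,14,15): XOR of data positions = 1⊕0⊕0⊕1⊕0⊕0⊕1 = 1
Codeword: 101000011001001

101000011001001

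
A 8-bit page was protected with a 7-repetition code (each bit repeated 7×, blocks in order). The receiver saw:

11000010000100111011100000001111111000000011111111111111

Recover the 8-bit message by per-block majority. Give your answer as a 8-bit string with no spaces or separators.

Block 1 (1100001): 3 ones → 0
Block 2 (0000100): 1 one → 0
Block 3 (1110111): 6 ones → 1
Block 4 (0000000): 0 ones → 0
Block 5 (1111111): 7 ones → 1
Block 6 (0000000): 0 ones → 0
Block 7 (1111111): 7 ones → 1
Block 8 (1111111): 7 ones → 1

00101011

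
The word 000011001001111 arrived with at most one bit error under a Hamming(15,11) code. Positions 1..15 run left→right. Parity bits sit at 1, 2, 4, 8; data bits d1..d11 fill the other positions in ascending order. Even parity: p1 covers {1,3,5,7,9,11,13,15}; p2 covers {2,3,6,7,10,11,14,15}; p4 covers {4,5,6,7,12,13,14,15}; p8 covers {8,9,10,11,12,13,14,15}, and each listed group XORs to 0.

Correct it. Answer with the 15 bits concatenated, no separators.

000011001101111

s1 (pos 1,3,5,7,9,11,13,15): 0⊕0⊕1⊕0⊕1⊕0⊕1⊕1 = 0
s2 (pos 2,3,6,7,10,11,14,15): 0⊕0⊕1⊕0⊕0⊕0⊕1⊕1 = 1
s4 (pos 4,5,6,7,12,13,14,15): 0⊕1⊕1⊕0⊕1⊕1⊕1⊕1 = 0
s8 (pos 8,9,10,11,12,13,14,15): 0⊕1⊕0⊕0⊕1⊕1⊕1⊕1 = 1
Syndrome s8…s1 = 1010 → error at position 10.
Flip position 10: 000011001001111 → 000011001101111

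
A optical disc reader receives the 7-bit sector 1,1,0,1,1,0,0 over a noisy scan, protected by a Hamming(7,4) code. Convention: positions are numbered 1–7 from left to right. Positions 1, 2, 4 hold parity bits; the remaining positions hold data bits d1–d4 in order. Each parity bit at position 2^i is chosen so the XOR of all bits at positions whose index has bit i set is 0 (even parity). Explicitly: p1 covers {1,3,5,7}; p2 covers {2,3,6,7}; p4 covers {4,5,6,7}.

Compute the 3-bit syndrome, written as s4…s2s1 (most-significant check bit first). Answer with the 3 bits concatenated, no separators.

010

s1 (pos 1,3,5,7): 1⊕0⊕1⊕0 = 0
s2 (pos 2,3,6,7): 1⊕0⊕0⊕0 = 1
s4 (pos 4,5,6,7): 1⊕1⊕0⊕0 = 0
Syndrome s4…s1 = 010 → error at position 2.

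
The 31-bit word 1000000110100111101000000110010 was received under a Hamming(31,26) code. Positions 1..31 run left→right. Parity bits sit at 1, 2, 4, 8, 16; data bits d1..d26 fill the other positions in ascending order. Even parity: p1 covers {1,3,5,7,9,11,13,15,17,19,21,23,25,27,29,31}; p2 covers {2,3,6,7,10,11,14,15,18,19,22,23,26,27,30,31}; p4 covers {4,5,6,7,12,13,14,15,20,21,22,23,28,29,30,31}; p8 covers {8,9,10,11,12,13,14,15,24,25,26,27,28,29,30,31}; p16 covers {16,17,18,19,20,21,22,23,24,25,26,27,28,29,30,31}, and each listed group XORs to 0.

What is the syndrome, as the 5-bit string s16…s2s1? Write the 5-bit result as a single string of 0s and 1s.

00111

s1 (pos 1,3,5,7,9,11,13,15,17,19,21,23,25,27,29,31): 1⊕0⊕0⊕0⊕1⊕1⊕0⊕1⊕1⊕1⊕0⊕0⊕0⊕1⊕0⊕0 = 1
s2 (pos 2,3,6,7,10,11,14,15,18,19,22,23,26,27,30,31): 0⊕0⊕0⊕0⊕0⊕1⊕1⊕1⊕0⊕1⊕0⊕0⊕1⊕1⊕1⊕0 = 1
s4 (pos 4,5,6,7,12,13,14,15,20,21,22,23,28,29,30,31): 0⊕0⊕0⊕0⊕0⊕0⊕1⊕1⊕0⊕0⊕0⊕0⊕0⊕0⊕1⊕0 = 1
s8 (pos 8,9,10,11,12,13,14,15,24,25,26,27,28,29,30,31): 1⊕1⊕0⊕1⊕0⊕0⊕1⊕1⊕0⊕0⊕1⊕1⊕0⊕0⊕1⊕0 = 0
s16 (pos 16,17,18,19,20,21,22,23,24,25,26,27,28,29,30,31): 1⊕1⊕0⊕1⊕0⊕0⊕0⊕0⊕0⊕0⊕1⊕1⊕0⊕0⊕1⊕0 = 0
Syndrome s16…s1 = 00111 → error at position 7.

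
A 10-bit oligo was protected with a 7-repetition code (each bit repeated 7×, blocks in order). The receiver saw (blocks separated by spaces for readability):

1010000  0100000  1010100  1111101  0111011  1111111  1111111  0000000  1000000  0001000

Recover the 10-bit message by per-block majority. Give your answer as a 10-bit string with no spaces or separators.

Block 1 (1010000): 2 ones → 0
Block 2 (0100000): 1 one → 0
Block 3 (1010100): 3 ones → 0
Block 4 (1111101): 6 ones → 1
Block 5 (0111011): 5 ones → 1
Block 6 (1111111): 7 ones → 1
Block 7 (1111111): 7 ones → 1
Block 8 (0000000): 0 ones → 0
Block 9 (1000000): 1 one → 0
Block 10 (0001000): 1 one → 0

0001111000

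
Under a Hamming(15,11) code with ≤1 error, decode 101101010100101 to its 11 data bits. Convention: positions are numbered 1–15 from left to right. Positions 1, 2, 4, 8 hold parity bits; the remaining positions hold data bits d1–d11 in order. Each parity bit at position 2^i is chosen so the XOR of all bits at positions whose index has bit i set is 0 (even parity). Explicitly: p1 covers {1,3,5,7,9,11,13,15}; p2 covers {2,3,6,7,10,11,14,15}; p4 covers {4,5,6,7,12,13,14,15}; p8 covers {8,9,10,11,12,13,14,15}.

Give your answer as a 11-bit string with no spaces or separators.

10100100101

s1 (pos 1,3,5,7,9,11,13,15): 1⊕1⊕0⊕0⊕0⊕0⊕1⊕1 = 0
s2 (pos 2,3,6,7,10,11,14,15): 0⊕1⊕1⊕0⊕1⊕0⊕0⊕1 = 0
s4 (pos 4,5,6,7,12,13,14,15): 1⊕0⊕1⊕0⊕0⊕1⊕0⊕1 = 0
s8 (pos 8,9,10,11,12,13,14,15): 1⊕0⊕1⊕0⊕0⊕1⊕0⊕1 = 0
Syndrome s8…s1 = 0000 → no error.
Read data bits from positions 3,5,6,7,9,10,11,12,13,14,15: 10100100101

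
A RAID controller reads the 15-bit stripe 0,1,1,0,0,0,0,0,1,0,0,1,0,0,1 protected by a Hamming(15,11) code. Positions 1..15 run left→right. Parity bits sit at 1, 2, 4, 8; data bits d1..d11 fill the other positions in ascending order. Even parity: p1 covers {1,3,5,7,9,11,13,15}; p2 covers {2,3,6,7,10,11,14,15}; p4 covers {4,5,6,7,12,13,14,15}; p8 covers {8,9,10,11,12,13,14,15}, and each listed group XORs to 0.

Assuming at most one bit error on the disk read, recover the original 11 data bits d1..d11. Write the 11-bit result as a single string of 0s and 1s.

10001011001

s1 (pos 1,3,5,7,9,11,13,15): 0⊕1⊕0⊕0⊕1⊕0⊕0⊕1 = 1
s2 (pos 2,3,6,7,10,11,14,15): 1⊕1⊕0⊕0⊕0⊕0⊕0⊕1 = 1
s4 (pos 4,5,6,7,12,13,14,15): 0⊕0⊕0⊕0⊕1⊕0⊕0⊕1 = 0
s8 (pos 8,9,10,11,12,13,14,15): 0⊕1⊕0⊕0⊕1⊕0⊕0⊕1 = 1
Syndrome s8…s1 = 1011 → error at position 11.
Flip position 11: 011000001001001 → 011000001011001
Read data bits from positions 3,5,6,7,9,10,11,12,13,14,15: 10001011001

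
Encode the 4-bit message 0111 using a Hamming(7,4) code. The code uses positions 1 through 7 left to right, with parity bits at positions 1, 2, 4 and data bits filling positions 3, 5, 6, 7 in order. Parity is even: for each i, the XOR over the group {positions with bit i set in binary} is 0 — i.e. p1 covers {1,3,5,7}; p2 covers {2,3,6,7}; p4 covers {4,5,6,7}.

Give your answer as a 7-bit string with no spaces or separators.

Place data at non-parity positions: p1 p2 0 p4 1 1 1
p1 (pos 1,3,5,7): XOR of data positions = 0⊕1⊕1 = 0
p2 (pos 2,3,6,7): XOR of data positions = 0⊕1⊕1 = 0
p4 (pos 4,5,6,7): XOR of data positions = 1⊕1⊕1 = 1
Codeword: 0001111

0001111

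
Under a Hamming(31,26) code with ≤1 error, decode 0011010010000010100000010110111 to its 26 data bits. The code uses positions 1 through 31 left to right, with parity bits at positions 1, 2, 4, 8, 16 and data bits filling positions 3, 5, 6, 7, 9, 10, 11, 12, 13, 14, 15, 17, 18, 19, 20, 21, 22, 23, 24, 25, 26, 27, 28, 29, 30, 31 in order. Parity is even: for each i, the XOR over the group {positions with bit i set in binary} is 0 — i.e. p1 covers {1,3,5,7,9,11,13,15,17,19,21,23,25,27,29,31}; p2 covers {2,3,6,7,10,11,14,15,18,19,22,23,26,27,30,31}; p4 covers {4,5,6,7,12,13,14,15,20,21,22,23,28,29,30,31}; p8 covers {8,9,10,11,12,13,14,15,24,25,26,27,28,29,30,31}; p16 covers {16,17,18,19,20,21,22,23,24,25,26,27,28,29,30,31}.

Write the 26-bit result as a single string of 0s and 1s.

10101000001101000010110111

s1 (pos 1,3,5,7,9,11,13,15,17,19,21,23,25,27,29,31): 0⊕1⊕0⊕0⊕1⊕0⊕0⊕1⊕1⊕0⊕0⊕0⊕0⊕1⊕1⊕1 = 1
s2 (pos 2,3,6,7,10,11,14,15,18,19,22,23,26,27,30,31): 0⊕1⊕1⊕0⊕0⊕0⊕0⊕1⊕0⊕0⊕0⊕0⊕1⊕1⊕1⊕1 = 1
s4 (pos 4,5,6,7,12,13,14,15,20,21,22,23,28,29,30,31): 1⊕0⊕1⊕0⊕0⊕0⊕0⊕1⊕0⊕0⊕0⊕0⊕0⊕1⊕1⊕1 = 0
s8 (pos 8,9,10,11,12,13,14,15,24,25,26,27,28,29,30,31): 0⊕1⊕0⊕0⊕0⊕0⊕0⊕1⊕1⊕0⊕1⊕1⊕0⊕1⊕1⊕1 = 0
s16 (pos 16,17,18,19,20,21,22,23,24,25,26,27,28,29,30,31): 0⊕1⊕0⊕0⊕0⊕0⊕0⊕0⊕1⊕0⊕1⊕1⊕0⊕1⊕1⊕1 = 1
Syndrome s16…s1 = 10011 → error at position 19.
Flip position 19: 0011010010000010100000010110111 → 0011010010000010101000010110111
Read data bits from positions 3,5,6,7,9,10,11,12,13,14,15,17,18,19,20,21,22,23,24,25,26,27,28,29,30,31: 10101000001101000010110111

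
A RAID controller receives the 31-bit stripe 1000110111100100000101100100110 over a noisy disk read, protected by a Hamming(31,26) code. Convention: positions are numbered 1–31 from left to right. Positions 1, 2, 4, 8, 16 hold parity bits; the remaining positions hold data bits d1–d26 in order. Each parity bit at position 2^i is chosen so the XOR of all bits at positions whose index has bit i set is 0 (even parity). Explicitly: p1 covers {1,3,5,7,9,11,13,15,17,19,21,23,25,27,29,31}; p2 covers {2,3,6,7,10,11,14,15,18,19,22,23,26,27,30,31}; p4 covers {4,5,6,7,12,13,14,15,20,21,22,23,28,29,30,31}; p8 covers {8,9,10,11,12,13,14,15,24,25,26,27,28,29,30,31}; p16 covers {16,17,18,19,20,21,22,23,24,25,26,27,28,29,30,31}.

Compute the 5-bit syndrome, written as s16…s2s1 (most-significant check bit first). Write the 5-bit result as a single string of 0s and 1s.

00000

s1 (pos 1,3,5,7,9,11,13,15,17,19,21,23,25,27,29,31): 1⊕0⊕1⊕0⊕1⊕1⊕0⊕0⊕0⊕0⊕0⊕1⊕0⊕0⊕1⊕0 = 0
s2 (pos 2,3,6,7,10,11,14,15,18,19,22,23,26,27,30,31): 0⊕0⊕1⊕0⊕1⊕1⊕1⊕0⊕0⊕0⊕1⊕1⊕1⊕0⊕1⊕0 = 0
s4 (pos 4,5,6,7,12,13,14,15,20,21,22,23,28,29,30,31): 0⊕1⊕1⊕0⊕0⊕0⊕1⊕0⊕1⊕0⊕1⊕1⊕0⊕1⊕1⊕0 = 0
s8 (pos 8,9,10,11,12,13,14,15,24,25,26,27,28,29,30,31): 1⊕1⊕1⊕1⊕0⊕0⊕1⊕0⊕0⊕0⊕1⊕0⊕0⊕1⊕1⊕0 = 0
s16 (pos 16,17,18,19,20,21,22,23,24,25,26,27,28,29,30,31): 0⊕0⊕0⊕0⊕1⊕0⊕1⊕1⊕0⊕0⊕1⊕0⊕0⊕1⊕1⊕0 = 0
Syndrome s16…s1 = 00000 → no error.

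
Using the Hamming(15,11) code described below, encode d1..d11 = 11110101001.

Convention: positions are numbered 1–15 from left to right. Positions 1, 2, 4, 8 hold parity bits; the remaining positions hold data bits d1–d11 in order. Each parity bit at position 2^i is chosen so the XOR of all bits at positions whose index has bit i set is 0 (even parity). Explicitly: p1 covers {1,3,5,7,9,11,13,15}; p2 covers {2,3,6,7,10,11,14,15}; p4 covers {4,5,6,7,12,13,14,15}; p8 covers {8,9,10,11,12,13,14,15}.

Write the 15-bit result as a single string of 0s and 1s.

011111110101001

Place data at non-parity positions: p1 p2 1 p4 1 1 1 p8 0 1 0 1 0 0 1
p1 (pos 1,3,5,7,9,11,13,15): XOR of data positions = 1⊕1⊕1⊕0⊕0⊕0⊕1 = 0
p2 (pos 2,3,6,7,10,11,14,15): XOR of data positions = 1⊕1⊕1⊕1⊕0⊕0⊕1 = 1
p4 (pos 4,5,6,7,12,13,14,15): XOR of data positions = 1⊕1⊕1⊕1⊕0⊕0⊕1 = 1
p8 (pos 8,9,10,11,12,13,14,15): XOR of data positions = 0⊕1⊕0⊕1⊕0⊕0⊕1 = 1
Codeword: 011111110101001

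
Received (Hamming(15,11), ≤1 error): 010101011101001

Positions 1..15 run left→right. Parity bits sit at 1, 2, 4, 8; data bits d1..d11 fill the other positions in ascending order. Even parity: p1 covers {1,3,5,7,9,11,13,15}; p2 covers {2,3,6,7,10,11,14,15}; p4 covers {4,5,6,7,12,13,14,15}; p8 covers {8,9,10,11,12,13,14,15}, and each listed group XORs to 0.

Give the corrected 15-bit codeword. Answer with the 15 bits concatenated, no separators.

010101001101001

s1 (pos 1,3,5,7,9,11,13,15): 0⊕0⊕0⊕0⊕1⊕0⊕0⊕1 = 0
s2 (pos 2,3,6,7,10,11,14,15): 1⊕0⊕1⊕0⊕1⊕0⊕0⊕1 = 0
s4 (pos 4,5,6,7,12,13,14,15): 1⊕0⊕1⊕0⊕1⊕0⊕0⊕1 = 0
s8 (pos 8,9,10,11,12,13,14,15): 1⊕1⊕1⊕0⊕1⊕0⊕0⊕1 = 1
Syndrome s8…s1 = 1000 → error at position 8.
Flip position 8: 010101011101001 → 010101001101001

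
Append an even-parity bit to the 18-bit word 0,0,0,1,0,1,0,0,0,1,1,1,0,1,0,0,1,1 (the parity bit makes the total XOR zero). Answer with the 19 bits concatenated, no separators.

XOR of the 18 data bits: 0⊕0⊕0⊕1⊕0⊕1⊕0⊕0⊕0⊕1⊕1⊕1⊕0⊕1⊕0⊕0⊕1⊕1 = 0
Parity bit = 0 (so all 19 bits XOR to 0).

0001010001110100110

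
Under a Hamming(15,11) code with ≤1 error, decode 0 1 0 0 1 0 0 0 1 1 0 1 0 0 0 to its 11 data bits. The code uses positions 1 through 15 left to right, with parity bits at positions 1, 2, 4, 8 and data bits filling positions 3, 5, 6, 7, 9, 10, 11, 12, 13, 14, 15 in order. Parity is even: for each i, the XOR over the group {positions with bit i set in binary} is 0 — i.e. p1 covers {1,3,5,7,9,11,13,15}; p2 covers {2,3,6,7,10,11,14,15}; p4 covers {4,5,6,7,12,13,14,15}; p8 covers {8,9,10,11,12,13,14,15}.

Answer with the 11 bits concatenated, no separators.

01001101000

s1 (pos 1,3,5,7,9,11,13,15): 0⊕0⊕1⊕0⊕1⊕0⊕0⊕0 = 0
s2 (pos 2,3,6,7,10,11,14,15): 1⊕0⊕0⊕0⊕1⊕0⊕0⊕0 = 0
s4 (pos 4,5,6,7,12,13,14,15): 0⊕1⊕0⊕0⊕1⊕0⊕0⊕0 = 0
s8 (pos 8,9,10,11,12,13,14,15): 0⊕1⊕1⊕0⊕1⊕0⊕0⊕0 = 1
Syndrome s8…s1 = 1000 → error at position 8.
Flip position 8: 010010001101000 → 010010011101000
Read data bits from positions 3,5,6,7,9,10,11,12,13,14,15: 01001101000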